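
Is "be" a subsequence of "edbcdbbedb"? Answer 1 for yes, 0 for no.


Check if "be" is a subsequence of "edbcdbbedb"
Greedy scan:
  Position 0 ('e'): no match needed
  Position 1 ('d'): no match needed
  Position 2 ('b'): matches sub[0] = 'b'
  Position 3 ('c'): no match needed
  Position 4 ('d'): no match needed
  Position 5 ('b'): no match needed
  Position 6 ('b'): no match needed
  Position 7 ('e'): matches sub[1] = 'e'
  Position 8 ('d'): no match needed
  Position 9 ('b'): no match needed
All 2 characters matched => is a subsequence

1


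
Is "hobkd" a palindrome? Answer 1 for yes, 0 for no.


Input: hobkd
Reversed: dkboh
  Compare pos 0 ('h') with pos 4 ('d'): MISMATCH
  Compare pos 1 ('o') with pos 3 ('k'): MISMATCH
Result: not a palindrome

0


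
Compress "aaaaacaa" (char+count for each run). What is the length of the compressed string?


Input: aaaaacaa
Runs:
  'a' x 5 => "a5"
  'c' x 1 => "c1"
  'a' x 2 => "a2"
Compressed: "a5c1a2"
Compressed length: 6

6


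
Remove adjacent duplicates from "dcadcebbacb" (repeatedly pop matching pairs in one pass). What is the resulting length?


Input: dcadcebbacb
Stack-based adjacent duplicate removal:
  Read 'd': push. Stack: d
  Read 'c': push. Stack: dc
  Read 'a': push. Stack: dca
  Read 'd': push. Stack: dcad
  Read 'c': push. Stack: dcadc
  Read 'e': push. Stack: dcadce
  Read 'b': push. Stack: dcadceb
  Read 'b': matches stack top 'b' => pop. Stack: dcadce
  Read 'a': push. Stack: dcadcea
  Read 'c': push. Stack: dcadceac
  Read 'b': push. Stack: dcadceacb
Final stack: "dcadceacb" (length 9)

9


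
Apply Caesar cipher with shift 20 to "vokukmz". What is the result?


Caesar cipher: shift "vokukmz" by 20
  'v' (pos 21) + 20 = pos 15 = 'p'
  'o' (pos 14) + 20 = pos 8 = 'i'
  'k' (pos 10) + 20 = pos 4 = 'e'
  'u' (pos 20) + 20 = pos 14 = 'o'
  'k' (pos 10) + 20 = pos 4 = 'e'
  'm' (pos 12) + 20 = pos 6 = 'g'
  'z' (pos 25) + 20 = pos 19 = 't'
Result: pieoegt

pieoegt


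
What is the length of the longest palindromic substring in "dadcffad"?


Input: "dadcffad"
Checking substrings for palindromes:
  [0:3] "dad" (len 3) => palindrome
  [4:6] "ff" (len 2) => palindrome
Longest palindromic substring: "dad" with length 3

3


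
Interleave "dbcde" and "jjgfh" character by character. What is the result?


Interleaving "dbcde" and "jjgfh":
  Position 0: 'd' from first, 'j' from second => "dj"
  Position 1: 'b' from first, 'j' from second => "bj"
  Position 2: 'c' from first, 'g' from second => "cg"
  Position 3: 'd' from first, 'f' from second => "df"
  Position 4: 'e' from first, 'h' from second => "eh"
Result: djbjcgdfeh

djbjcgdfeh


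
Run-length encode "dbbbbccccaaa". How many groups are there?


Input: dbbbbccccaaa
Scanning for consecutive runs:
  Group 1: 'd' x 1 (positions 0-0)
  Group 2: 'b' x 4 (positions 1-4)
  Group 3: 'c' x 4 (positions 5-8)
  Group 4: 'a' x 3 (positions 9-11)
Total groups: 4

4


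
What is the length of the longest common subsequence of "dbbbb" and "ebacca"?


LCS of "dbbbb" and "ebacca"
DP table:
           e    b    a    c    c    a
      0    0    0    0    0    0    0
  d   0    0    0    0    0    0    0
  b   0    0    1    1    1    1    1
  b   0    0    1    1    1    1    1
  b   0    0    1    1    1    1    1
  b   0    0    1    1    1    1    1
LCS length = dp[5][6] = 1

1


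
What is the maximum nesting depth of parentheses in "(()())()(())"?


Input: "(()())()(())"
Tracking depth:
  Position 0 '(': depth becomes 1
  Position 1 '(': depth becomes 2
  Position 2 ')': depth becomes 1
  Position 3 '(': depth becomes 2
  Position 4 ')': depth becomes 1
  Position 5 ')': depth becomes 0
  Position 6 '(': depth becomes 1
  Position 7 ')': depth becomes 0
  Position 8 '(': depth becomes 1
  Position 9 '(': depth becomes 2
  Position 10 ')': depth becomes 1
  Position 11 ')': depth becomes 0
Maximum depth reached: 2

2


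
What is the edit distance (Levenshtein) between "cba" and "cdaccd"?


Computing edit distance: "cba" -> "cdaccd"
DP table:
           c    d    a    c    c    d
      0    1    2    3    4    5    6
  c   1    0    1    2    3    4    5
  b   2    1    1    2    3    4    5
  a   3    2    2    1    2    3    4
Edit distance = dp[3][6] = 4

4


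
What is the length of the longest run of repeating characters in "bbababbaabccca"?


Input: "bbababbaabccca"
Scanning for longest run:
  Position 1 ('b'): continues run of 'b', length=2
  Position 2 ('a'): new char, reset run to 1
  Position 3 ('b'): new char, reset run to 1
  Position 4 ('a'): new char, reset run to 1
  Position 5 ('b'): new char, reset run to 1
  Position 6 ('b'): continues run of 'b', length=2
  Position 7 ('a'): new char, reset run to 1
  Position 8 ('a'): continues run of 'a', length=2
  Position 9 ('b'): new char, reset run to 1
  Position 10 ('c'): new char, reset run to 1
  Position 11 ('c'): continues run of 'c', length=2
  Position 12 ('c'): continues run of 'c', length=3
  Position 13 ('a'): new char, reset run to 1
Longest run: 'c' with length 3

3


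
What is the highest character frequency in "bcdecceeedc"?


Input: bcdecceeedc
Character counts:
  'b': 1
  'c': 4
  'd': 2
  'e': 4
Maximum frequency: 4

4


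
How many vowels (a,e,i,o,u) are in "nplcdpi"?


Input: nplcdpi
Checking each character:
  'n' at position 0: consonant
  'p' at position 1: consonant
  'l' at position 2: consonant
  'c' at position 3: consonant
  'd' at position 4: consonant
  'p' at position 5: consonant
  'i' at position 6: vowel (running total: 1)
Total vowels: 1

1


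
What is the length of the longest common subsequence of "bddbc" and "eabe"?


LCS of "bddbc" and "eabe"
DP table:
           e    a    b    e
      0    0    0    0    0
  b   0    0    0    1    1
  d   0    0    0    1    1
  d   0    0    0    1    1
  b   0    0    0    1    1
  c   0    0    0    1    1
LCS length = dp[5][4] = 1

1


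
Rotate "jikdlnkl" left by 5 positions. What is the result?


Input: "jikdlnkl", rotate left by 5
First 5 characters: "jikdl"
Remaining characters: "nkl"
Concatenate remaining + first: "nkl" + "jikdl" = "nkljikdl"

nkljikdl


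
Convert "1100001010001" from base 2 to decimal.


Input: "1100001010001" in base 2
Positional expansion:
  Digit '1' (value 1) x 2^12 = 4096
  Digit '1' (value 1) x 2^11 = 2048
  Digit '0' (value 0) x 2^10 = 0
  Digit '0' (value 0) x 2^9 = 0
  Digit '0' (value 0) x 2^8 = 0
  Digit '0' (value 0) x 2^7 = 0
  Digit '1' (value 1) x 2^6 = 64
  Digit '0' (value 0) x 2^5 = 0
  Digit '1' (value 1) x 2^4 = 16
  Digit '0' (value 0) x 2^3 = 0
  Digit '0' (value 0) x 2^2 = 0
  Digit '0' (value 0) x 2^1 = 0
  Digit '1' (value 1) x 2^0 = 1
Sum = 6225

6225


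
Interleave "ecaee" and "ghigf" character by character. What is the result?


Interleaving "ecaee" and "ghigf":
  Position 0: 'e' from first, 'g' from second => "eg"
  Position 1: 'c' from first, 'h' from second => "ch"
  Position 2: 'a' from first, 'i' from second => "ai"
  Position 3: 'e' from first, 'g' from second => "eg"
  Position 4: 'e' from first, 'f' from second => "ef"
Result: egchaiegef

egchaiegef


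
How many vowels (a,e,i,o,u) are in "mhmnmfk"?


Input: mhmnmfk
Checking each character:
  'm' at position 0: consonant
  'h' at position 1: consonant
  'm' at position 2: consonant
  'n' at position 3: consonant
  'm' at position 4: consonant
  'f' at position 5: consonant
  'k' at position 6: consonant
Total vowels: 0

0


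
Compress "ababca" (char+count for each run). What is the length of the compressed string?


Input: ababca
Runs:
  'a' x 1 => "a1"
  'b' x 1 => "b1"
  'a' x 1 => "a1"
  'b' x 1 => "b1"
  'c' x 1 => "c1"
  'a' x 1 => "a1"
Compressed: "a1b1a1b1c1a1"
Compressed length: 12

12


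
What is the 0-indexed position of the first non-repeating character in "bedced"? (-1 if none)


Input: bedced
Character frequencies:
  'b': 1
  'c': 1
  'd': 2
  'e': 2
Scanning left to right for freq == 1:
  Position 0 ('b'): unique! => answer = 0

0


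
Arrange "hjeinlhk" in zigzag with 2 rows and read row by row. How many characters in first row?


Zigzag "hjeinlhk" into 2 rows:
Placing characters:
  'h' => row 0
  'j' => row 1
  'e' => row 0
  'i' => row 1
  'n' => row 0
  'l' => row 1
  'h' => row 0
  'k' => row 1
Rows:
  Row 0: "henh"
  Row 1: "jilk"
First row length: 4

4


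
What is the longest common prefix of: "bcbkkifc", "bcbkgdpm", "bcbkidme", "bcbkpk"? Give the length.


Words: bcbkkifc, bcbkgdpm, bcbkidme, bcbkpk
  Position 0: all 'b' => match
  Position 1: all 'c' => match
  Position 2: all 'b' => match
  Position 3: all 'k' => match
  Position 4: ('k', 'g', 'i', 'p') => mismatch, stop
LCP = "bcbk" (length 4)

4


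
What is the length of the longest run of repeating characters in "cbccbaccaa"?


Input: "cbccbaccaa"
Scanning for longest run:
  Position 1 ('b'): new char, reset run to 1
  Position 2 ('c'): new char, reset run to 1
  Position 3 ('c'): continues run of 'c', length=2
  Position 4 ('b'): new char, reset run to 1
  Position 5 ('a'): new char, reset run to 1
  Position 6 ('c'): new char, reset run to 1
  Position 7 ('c'): continues run of 'c', length=2
  Position 8 ('a'): new char, reset run to 1
  Position 9 ('a'): continues run of 'a', length=2
Longest run: 'c' with length 2

2


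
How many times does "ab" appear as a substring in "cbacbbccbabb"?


Searching for "ab" in "cbacbbccbabb"
Scanning each position:
  Position 0: "cb" => no
  Position 1: "ba" => no
  Position 2: "ac" => no
  Position 3: "cb" => no
  Position 4: "bb" => no
  Position 5: "bc" => no
  Position 6: "cc" => no
  Position 7: "cb" => no
  Position 8: "ba" => no
  Position 9: "ab" => MATCH
  Position 10: "bb" => no
Total occurrences: 1

1


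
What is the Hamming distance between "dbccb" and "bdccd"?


Comparing "dbccb" and "bdccd" position by position:
  Position 0: 'd' vs 'b' => differ
  Position 1: 'b' vs 'd' => differ
  Position 2: 'c' vs 'c' => same
  Position 3: 'c' vs 'c' => same
  Position 4: 'b' vs 'd' => differ
Total differences (Hamming distance): 3

3


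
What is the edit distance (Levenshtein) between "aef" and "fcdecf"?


Computing edit distance: "aef" -> "fcdecf"
DP table:
           f    c    d    e    c    f
      0    1    2    3    4    5    6
  a   1    1    2    3    4    5    6
  e   2    2    2    3    3    4    5
  f   3    2    3    3    4    4    4
Edit distance = dp[3][6] = 4

4


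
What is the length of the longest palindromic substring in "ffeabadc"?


Input: "ffeabadc"
Checking substrings for palindromes:
  [3:6] "aba" (len 3) => palindrome
  [0:2] "ff" (len 2) => palindrome
Longest palindromic substring: "aba" with length 3

3


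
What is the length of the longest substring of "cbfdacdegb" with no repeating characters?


Input: "cbfdacdegb"
Sliding window (track last position of each char):
  Position 0 ('c'): window [0,0] length 1 -- new best
  Position 1 ('b'): window [0,1] length 2 -- new best
  Position 2 ('f'): window [0,2] length 3 -- new best
  Position 3 ('d'): window [0,3] length 4 -- new best
  Position 4 ('a'): window [0,4] length 5 -- new best
  Position 5 ('c'): repeat (last at 0), move window start to 1
  Position 5 ('c'): window [1,5] length 5
  Position 6 ('d'): repeat (last at 3), move window start to 4
  Position 6 ('d'): window [4,6] length 3
  Position 7 ('e'): window [4,7] length 4
  Position 8 ('g'): window [4,8] length 5
  Position 9 ('b'): window [4,9] length 6 -- new best
Longest substring with no repeats: "acdegb" with length 6

6


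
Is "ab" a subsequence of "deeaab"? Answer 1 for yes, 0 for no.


Check if "ab" is a subsequence of "deeaab"
Greedy scan:
  Position 0 ('d'): no match needed
  Position 1 ('e'): no match needed
  Position 2 ('e'): no match needed
  Position 3 ('a'): matches sub[0] = 'a'
  Position 4 ('a'): no match needed
  Position 5 ('b'): matches sub[1] = 'b'
All 2 characters matched => is a subsequence

1


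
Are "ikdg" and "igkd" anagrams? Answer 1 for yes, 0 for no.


Strings: "ikdg", "igkd"
Sorted first:  dgik
Sorted second: dgik
Sorted forms match => anagrams

1


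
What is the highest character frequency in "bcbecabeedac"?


Input: bcbecabeedac
Character counts:
  'a': 2
  'b': 3
  'c': 3
  'd': 1
  'e': 3
Maximum frequency: 3

3


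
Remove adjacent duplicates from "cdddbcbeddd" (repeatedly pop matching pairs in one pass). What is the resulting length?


Input: cdddbcbeddd
Stack-based adjacent duplicate removal:
  Read 'c': push. Stack: c
  Read 'd': push. Stack: cd
  Read 'd': matches stack top 'd' => pop. Stack: c
  Read 'd': push. Stack: cd
  Read 'b': push. Stack: cdb
  Read 'c': push. Stack: cdbc
  Read 'b': push. Stack: cdbcb
  Read 'e': push. Stack: cdbcbe
  Read 'd': push. Stack: cdbcbed
  Read 'd': matches stack top 'd' => pop. Stack: cdbcbe
  Read 'd': push. Stack: cdbcbed
Final stack: "cdbcbed" (length 7)

7


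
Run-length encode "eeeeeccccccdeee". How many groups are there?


Input: eeeeeccccccdeee
Scanning for consecutive runs:
  Group 1: 'e' x 5 (positions 0-4)
  Group 2: 'c' x 6 (positions 5-10)
  Group 3: 'd' x 1 (positions 11-11)
  Group 4: 'e' x 3 (positions 12-14)
Total groups: 4

4


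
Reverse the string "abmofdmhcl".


Input: abmofdmhcl
Reading characters right to left:
  Position 9: 'l'
  Position 8: 'c'
  Position 7: 'h'
  Position 6: 'm'
  Position 5: 'd'
  Position 4: 'f'
  Position 3: 'o'
  Position 2: 'm'
  Position 1: 'b'
  Position 0: 'a'
Reversed: lchmdfomba

lchmdfomba


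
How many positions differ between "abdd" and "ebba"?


Comparing "abdd" and "ebba" position by position:
  Position 0: 'a' vs 'e' => DIFFER
  Position 1: 'b' vs 'b' => same
  Position 2: 'd' vs 'b' => DIFFER
  Position 3: 'd' vs 'a' => DIFFER
Positions that differ: 3

3


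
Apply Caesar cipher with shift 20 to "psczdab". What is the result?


Caesar cipher: shift "psczdab" by 20
  'p' (pos 15) + 20 = pos 9 = 'j'
  's' (pos 18) + 20 = pos 12 = 'm'
  'c' (pos 2) + 20 = pos 22 = 'w'
  'z' (pos 25) + 20 = pos 19 = 't'
  'd' (pos 3) + 20 = pos 23 = 'x'
  'a' (pos 0) + 20 = pos 20 = 'u'
  'b' (pos 1) + 20 = pos 21 = 'v'
Result: jmwtxuv

jmwtxuv


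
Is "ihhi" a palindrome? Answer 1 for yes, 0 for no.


Input: ihhi
Reversed: ihhi
  Compare pos 0 ('i') with pos 3 ('i'): match
  Compare pos 1 ('h') with pos 2 ('h'): match
Result: palindrome

1


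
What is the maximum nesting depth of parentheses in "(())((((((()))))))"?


Input: "(())((((((()))))))"
Tracking depth:
  Position 0 '(': depth becomes 1
  Position 1 '(': depth becomes 2
  Position 2 ')': depth becomes 1
  Position 3 ')': depth becomes 0
  Position 4 '(': depth becomes 1
  Position 5 '(': depth becomes 2
  Position 6 '(': depth becomes 3
  Position 7 '(': depth becomes 4
  Position 8 '(': depth becomes 5
  Position 9 '(': depth becomes 6
  Position 10 '(': depth becomes 7
  Position 11 ')': depth becomes 6
  Position 12 ')': depth becomes 5
  Position 13 ')': depth becomes 4
  Position 14 ')': depth becomes 3
  Position 15 ')': depth becomes 2
  Position 16 ')': depth becomes 1
  Position 17 ')': depth becomes 0
Maximum depth reached: 7

7


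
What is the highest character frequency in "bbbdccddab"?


Input: bbbdccddab
Character counts:
  'a': 1
  'b': 4
  'c': 2
  'd': 3
Maximum frequency: 4

4


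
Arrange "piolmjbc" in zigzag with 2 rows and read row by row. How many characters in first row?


Zigzag "piolmjbc" into 2 rows:
Placing characters:
  'p' => row 0
  'i' => row 1
  'o' => row 0
  'l' => row 1
  'm' => row 0
  'j' => row 1
  'b' => row 0
  'c' => row 1
Rows:
  Row 0: "pomb"
  Row 1: "iljc"
First row length: 4

4


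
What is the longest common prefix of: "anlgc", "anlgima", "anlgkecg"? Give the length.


Words: anlgc, anlgima, anlgkecg
  Position 0: all 'a' => match
  Position 1: all 'n' => match
  Position 2: all 'l' => match
  Position 3: all 'g' => match
  Position 4: ('c', 'i', 'k') => mismatch, stop
LCP = "anlg" (length 4)

4


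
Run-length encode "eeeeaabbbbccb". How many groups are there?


Input: eeeeaabbbbccb
Scanning for consecutive runs:
  Group 1: 'e' x 4 (positions 0-3)
  Group 2: 'a' x 2 (positions 4-5)
  Group 3: 'b' x 4 (positions 6-9)
  Group 4: 'c' x 2 (positions 10-11)
  Group 5: 'b' x 1 (positions 12-12)
Total groups: 5

5


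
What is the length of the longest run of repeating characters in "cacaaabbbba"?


Input: "cacaaabbbba"
Scanning for longest run:
  Position 1 ('a'): new char, reset run to 1
  Position 2 ('c'): new char, reset run to 1
  Position 3 ('a'): new char, reset run to 1
  Position 4 ('a'): continues run of 'a', length=2
  Position 5 ('a'): continues run of 'a', length=3
  Position 6 ('b'): new char, reset run to 1
  Position 7 ('b'): continues run of 'b', length=2
  Position 8 ('b'): continues run of 'b', length=3
  Position 9 ('b'): continues run of 'b', length=4
  Position 10 ('a'): new char, reset run to 1
Longest run: 'b' with length 4

4


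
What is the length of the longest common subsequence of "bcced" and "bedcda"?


LCS of "bcced" and "bedcda"
DP table:
           b    e    d    c    d    a
      0    0    0    0    0    0    0
  b   0    1    1    1    1    1    1
  c   0    1    1    1    2    2    2
  c   0    1    1    1    2    2    2
  e   0    1    2    2    2    2    2
  d   0    1    2    3    3    3    3
LCS length = dp[5][6] = 3

3


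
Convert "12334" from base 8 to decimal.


Input: "12334" in base 8
Positional expansion:
  Digit '1' (value 1) x 8^4 = 4096
  Digit '2' (value 2) x 8^3 = 1024
  Digit '3' (value 3) x 8^2 = 192
  Digit '3' (value 3) x 8^1 = 24
  Digit '4' (value 4) x 8^0 = 4
Sum = 5340

5340


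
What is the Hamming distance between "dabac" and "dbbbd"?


Comparing "dabac" and "dbbbd" position by position:
  Position 0: 'd' vs 'd' => same
  Position 1: 'a' vs 'b' => differ
  Position 2: 'b' vs 'b' => same
  Position 3: 'a' vs 'b' => differ
  Position 4: 'c' vs 'd' => differ
Total differences (Hamming distance): 3

3


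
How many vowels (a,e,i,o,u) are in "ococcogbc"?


Input: ococcogbc
Checking each character:
  'o' at position 0: vowel (running total: 1)
  'c' at position 1: consonant
  'o' at position 2: vowel (running total: 2)
  'c' at position 3: consonant
  'c' at position 4: consonant
  'o' at position 5: vowel (running total: 3)
  'g' at position 6: consonant
  'b' at position 7: consonant
  'c' at position 8: consonant
Total vowels: 3

3


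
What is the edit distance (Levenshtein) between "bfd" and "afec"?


Computing edit distance: "bfd" -> "afec"
DP table:
           a    f    e    c
      0    1    2    3    4
  b   1    1    2    3    4
  f   2    2    1    2    3
  d   3    3    2    2    3
Edit distance = dp[3][4] = 3

3


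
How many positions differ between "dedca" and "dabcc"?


Comparing "dedca" and "dabcc" position by position:
  Position 0: 'd' vs 'd' => same
  Position 1: 'e' vs 'a' => DIFFER
  Position 2: 'd' vs 'b' => DIFFER
  Position 3: 'c' vs 'c' => same
  Position 4: 'a' vs 'c' => DIFFER
Positions that differ: 3

3


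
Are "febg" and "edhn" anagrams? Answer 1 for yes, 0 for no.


Strings: "febg", "edhn"
Sorted first:  befg
Sorted second: dehn
Differ at position 0: 'b' vs 'd' => not anagrams

0


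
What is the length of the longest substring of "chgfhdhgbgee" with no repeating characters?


Input: "chgfhdhgbgee"
Sliding window (track last position of each char):
  Position 0 ('c'): window [0,0] length 1 -- new best
  Position 1 ('h'): window [0,1] length 2 -- new best
  Position 2 ('g'): window [0,2] length 3 -- new best
  Position 3 ('f'): window [0,3] length 4 -- new best
  Position 4 ('h'): repeat (last at 1), move window start to 2
  Position 4 ('h'): window [2,4] length 3
  Position 5 ('d'): window [2,5] length 4
  Position 6 ('h'): repeat (last at 4), move window start to 5
  Position 6 ('h'): window [5,6] length 2
  Position 7 ('g'): window [5,7] length 3
  Position 8 ('b'): window [5,8] length 4
  Position 9 ('g'): repeat (last at 7), move window start to 8
  Position 9 ('g'): window [8,9] length 2
  Position 10 ('e'): window [8,10] length 3
  Position 11 ('e'): repeat (last at 10), move window start to 11
  Position 11 ('e'): window [11,11] length 1
Longest substring with no repeats: "chgf" with length 4

4


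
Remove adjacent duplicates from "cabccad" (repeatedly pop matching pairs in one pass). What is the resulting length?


Input: cabccad
Stack-based adjacent duplicate removal:
  Read 'c': push. Stack: c
  Read 'a': push. Stack: ca
  Read 'b': push. Stack: cab
  Read 'c': push. Stack: cabc
  Read 'c': matches stack top 'c' => pop. Stack: cab
  Read 'a': push. Stack: caba
  Read 'd': push. Stack: cabad
Final stack: "cabad" (length 5)

5


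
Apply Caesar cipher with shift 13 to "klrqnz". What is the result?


Caesar cipher: shift "klrqnz" by 13
  'k' (pos 10) + 13 = pos 23 = 'x'
  'l' (pos 11) + 13 = pos 24 = 'y'
  'r' (pos 17) + 13 = pos 4 = 'e'
  'q' (pos 16) + 13 = pos 3 = 'd'
  'n' (pos 13) + 13 = pos 0 = 'a'
  'z' (pos 25) + 13 = pos 12 = 'm'
Result: xyedam

xyedam


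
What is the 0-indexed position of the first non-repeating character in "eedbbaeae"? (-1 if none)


Input: eedbbaeae
Character frequencies:
  'a': 2
  'b': 2
  'd': 1
  'e': 4
Scanning left to right for freq == 1:
  Position 0 ('e'): freq=4, skip
  Position 1 ('e'): freq=4, skip
  Position 2 ('d'): unique! => answer = 2

2


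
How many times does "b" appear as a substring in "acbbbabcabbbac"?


Searching for "b" in "acbbbabcabbbac"
Scanning each position:
  Position 0: "a" => no
  Position 1: "c" => no
  Position 2: "b" => MATCH
  Position 3: "b" => MATCH
  Position 4: "b" => MATCH
  Position 5: "a" => no
  Position 6: "b" => MATCH
  Position 7: "c" => no
  Position 8: "a" => no
  Position 9: "b" => MATCH
  Position 10: "b" => MATCH
  Position 11: "b" => MATCH
  Position 12: "a" => no
  Position 13: "c" => no
Total occurrences: 7

7


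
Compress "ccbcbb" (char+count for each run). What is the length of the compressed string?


Input: ccbcbb
Runs:
  'c' x 2 => "c2"
  'b' x 1 => "b1"
  'c' x 1 => "c1"
  'b' x 2 => "b2"
Compressed: "c2b1c1b2"
Compressed length: 8

8


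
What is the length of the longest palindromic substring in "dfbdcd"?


Input: "dfbdcd"
Checking substrings for palindromes:
  [3:6] "dcd" (len 3) => palindrome
Longest palindromic substring: "dcd" with length 3

3


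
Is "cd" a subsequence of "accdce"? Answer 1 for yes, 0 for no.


Check if "cd" is a subsequence of "accdce"
Greedy scan:
  Position 0 ('a'): no match needed
  Position 1 ('c'): matches sub[0] = 'c'
  Position 2 ('c'): no match needed
  Position 3 ('d'): matches sub[1] = 'd'
  Position 4 ('c'): no match needed
  Position 5 ('e'): no match needed
All 2 characters matched => is a subsequence

1


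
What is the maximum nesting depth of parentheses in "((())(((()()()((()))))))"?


Input: "((())(((()()()((()))))))"
Tracking depth:
  Position 0 '(': depth becomes 1
  Position 1 '(': depth becomes 2
  Position 2 '(': depth becomes 3
  Position 3 ')': depth becomes 2
  Position 4 ')': depth becomes 1
  Position 5 '(': depth becomes 2
  Position 6 '(': depth becomes 3
  Position 7 '(': depth becomes 4
  Position 8 '(': depth becomes 5
  Position 9 ')': depth becomes 4
  Position 10 '(': depth becomes 5
  Position 11 ')': depth becomes 4
  Position 12 '(': depth becomes 5
  Position 13 ')': depth becomes 4
  Position 14 '(': depth becomes 5
  Position 15 '(': depth becomes 6
  Position 16 '(': depth becomes 7
  Position 17 ')': depth becomes 6
  Position 18 ')': depth becomes 5
  Position 19 ')': depth becomes 4
  Position 20 ')': depth becomes 3
  Position 21 ')': depth becomes 2
  Position 22 ')': depth becomes 1
  Position 23 ')': depth becomes 0
Maximum depth reached: 7

7


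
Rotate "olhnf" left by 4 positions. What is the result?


Input: "olhnf", rotate left by 4
First 4 characters: "olhn"
Remaining characters: "f"
Concatenate remaining + first: "f" + "olhn" = "folhn"

folhn


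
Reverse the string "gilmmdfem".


Input: gilmmdfem
Reading characters right to left:
  Position 8: 'm'
  Position 7: 'e'
  Position 6: 'f'
  Position 5: 'd'
  Position 4: 'm'
  Position 3: 'm'
  Position 2: 'l'
  Position 1: 'i'
  Position 0: 'g'
Reversed: mefdmmlig

mefdmmlig


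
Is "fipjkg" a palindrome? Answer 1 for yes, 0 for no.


Input: fipjkg
Reversed: gkjpif
  Compare pos 0 ('f') with pos 5 ('g'): MISMATCH
  Compare pos 1 ('i') with pos 4 ('k'): MISMATCH
  Compare pos 2 ('p') with pos 3 ('j'): MISMATCH
Result: not a palindrome

0


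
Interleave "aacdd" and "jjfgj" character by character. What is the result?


Interleaving "aacdd" and "jjfgj":
  Position 0: 'a' from first, 'j' from second => "aj"
  Position 1: 'a' from first, 'j' from second => "aj"
  Position 2: 'c' from first, 'f' from second => "cf"
  Position 3: 'd' from first, 'g' from second => "dg"
  Position 4: 'd' from first, 'j' from second => "dj"
Result: ajajcfdgdj

ajajcfdgdj


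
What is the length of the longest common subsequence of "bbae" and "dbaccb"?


LCS of "bbae" and "dbaccb"
DP table:
           d    b    a    c    c    b
      0    0    0    0    0    0    0
  b   0    0    1    1    1    1    1
  b   0    0    1    1    1    1    2
  a   0    0    1    2    2    2    2
  e   0    0    1    2    2    2    2
LCS length = dp[4][6] = 2

2


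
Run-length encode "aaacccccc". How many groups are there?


Input: aaacccccc
Scanning for consecutive runs:
  Group 1: 'a' x 3 (positions 0-2)
  Group 2: 'c' x 6 (positions 3-8)
Total groups: 2

2


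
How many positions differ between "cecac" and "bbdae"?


Comparing "cecac" and "bbdae" position by position:
  Position 0: 'c' vs 'b' => DIFFER
  Position 1: 'e' vs 'b' => DIFFER
  Position 2: 'c' vs 'd' => DIFFER
  Position 3: 'a' vs 'a' => same
  Position 4: 'c' vs 'e' => DIFFER
Positions that differ: 4

4


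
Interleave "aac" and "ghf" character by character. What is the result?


Interleaving "aac" and "ghf":
  Position 0: 'a' from first, 'g' from second => "ag"
  Position 1: 'a' from first, 'h' from second => "ah"
  Position 2: 'c' from first, 'f' from second => "cf"
Result: agahcf

agahcf


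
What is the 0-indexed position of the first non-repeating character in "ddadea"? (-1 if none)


Input: ddadea
Character frequencies:
  'a': 2
  'd': 3
  'e': 1
Scanning left to right for freq == 1:
  Position 0 ('d'): freq=3, skip
  Position 1 ('d'): freq=3, skip
  Position 2 ('a'): freq=2, skip
  Position 3 ('d'): freq=3, skip
  Position 4 ('e'): unique! => answer = 4

4


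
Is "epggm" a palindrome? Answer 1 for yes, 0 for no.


Input: epggm
Reversed: mggpe
  Compare pos 0 ('e') with pos 4 ('m'): MISMATCH
  Compare pos 1 ('p') with pos 3 ('g'): MISMATCH
Result: not a palindrome

0


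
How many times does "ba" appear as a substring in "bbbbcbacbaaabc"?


Searching for "ba" in "bbbbcbacbaaabc"
Scanning each position:
  Position 0: "bb" => no
  Position 1: "bb" => no
  Position 2: "bb" => no
  Position 3: "bc" => no
  Position 4: "cb" => no
  Position 5: "ba" => MATCH
  Position 6: "ac" => no
  Position 7: "cb" => no
  Position 8: "ba" => MATCH
  Position 9: "aa" => no
  Position 10: "aa" => no
  Position 11: "ab" => no
  Position 12: "bc" => no
Total occurrences: 2

2


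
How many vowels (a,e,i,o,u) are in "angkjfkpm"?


Input: angkjfkpm
Checking each character:
  'a' at position 0: vowel (running total: 1)
  'n' at position 1: consonant
  'g' at position 2: consonant
  'k' at position 3: consonant
  'j' at position 4: consonant
  'f' at position 5: consonant
  'k' at position 6: consonant
  'p' at position 7: consonant
  'm' at position 8: consonant
Total vowels: 1

1


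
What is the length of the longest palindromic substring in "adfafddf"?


Input: "adfafddf"
Checking substrings for palindromes:
  [1:6] "dfafd" (len 5) => palindrome
  [4:8] "fddf" (len 4) => palindrome
  [2:5] "faf" (len 3) => palindrome
  [5:7] "dd" (len 2) => palindrome
Longest palindromic substring: "dfafd" with length 5

5


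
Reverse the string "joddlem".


Input: joddlem
Reading characters right to left:
  Position 6: 'm'
  Position 5: 'e'
  Position 4: 'l'
  Position 3: 'd'
  Position 2: 'd'
  Position 1: 'o'
  Position 0: 'j'
Reversed: melddoj

melddoj


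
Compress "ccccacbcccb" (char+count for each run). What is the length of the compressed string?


Input: ccccacbcccb
Runs:
  'c' x 4 => "c4"
  'a' x 1 => "a1"
  'c' x 1 => "c1"
  'b' x 1 => "b1"
  'c' x 3 => "c3"
  'b' x 1 => "b1"
Compressed: "c4a1c1b1c3b1"
Compressed length: 12

12


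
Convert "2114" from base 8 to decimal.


Input: "2114" in base 8
Positional expansion:
  Digit '2' (value 2) x 8^3 = 1024
  Digit '1' (value 1) x 8^2 = 64
  Digit '1' (value 1) x 8^1 = 8
  Digit '4' (value 4) x 8^0 = 4
Sum = 1100

1100


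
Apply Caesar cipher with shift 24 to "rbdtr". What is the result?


Caesar cipher: shift "rbdtr" by 24
  'r' (pos 17) + 24 = pos 15 = 'p'
  'b' (pos 1) + 24 = pos 25 = 'z'
  'd' (pos 3) + 24 = pos 1 = 'b'
  't' (pos 19) + 24 = pos 17 = 'r'
  'r' (pos 17) + 24 = pos 15 = 'p'
Result: pzbrp

pzbrp


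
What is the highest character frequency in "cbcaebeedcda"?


Input: cbcaebeedcda
Character counts:
  'a': 2
  'b': 2
  'c': 3
  'd': 2
  'e': 3
Maximum frequency: 3

3


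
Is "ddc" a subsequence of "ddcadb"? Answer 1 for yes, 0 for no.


Check if "ddc" is a subsequence of "ddcadb"
Greedy scan:
  Position 0 ('d'): matches sub[0] = 'd'
  Position 1 ('d'): matches sub[1] = 'd'
  Position 2 ('c'): matches sub[2] = 'c'
  Position 3 ('a'): no match needed
  Position 4 ('d'): no match needed
  Position 5 ('b'): no match needed
All 3 characters matched => is a subsequence

1


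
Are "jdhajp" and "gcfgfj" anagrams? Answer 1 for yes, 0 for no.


Strings: "jdhajp", "gcfgfj"
Sorted first:  adhjjp
Sorted second: cffggj
Differ at position 0: 'a' vs 'c' => not anagrams

0


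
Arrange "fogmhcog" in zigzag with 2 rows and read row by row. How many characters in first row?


Zigzag "fogmhcog" into 2 rows:
Placing characters:
  'f' => row 0
  'o' => row 1
  'g' => row 0
  'm' => row 1
  'h' => row 0
  'c' => row 1
  'o' => row 0
  'g' => row 1
Rows:
  Row 0: "fgho"
  Row 1: "omcg"
First row length: 4

4


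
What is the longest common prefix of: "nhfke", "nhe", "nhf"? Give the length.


Words: nhfke, nhe, nhf
  Position 0: all 'n' => match
  Position 1: all 'h' => match
  Position 2: ('f', 'e', 'f') => mismatch, stop
LCP = "nh" (length 2)

2


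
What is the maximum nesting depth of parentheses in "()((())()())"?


Input: "()((())()())"
Tracking depth:
  Position 0 '(': depth becomes 1
  Position 1 ')': depth becomes 0
  Position 2 '(': depth becomes 1
  Position 3 '(': depth becomes 2
  Position 4 '(': depth becomes 3
  Position 5 ')': depth becomes 2
  Position 6 ')': depth becomes 1
  Position 7 '(': depth becomes 2
  Position 8 ')': depth becomes 1
  Position 9 '(': depth becomes 2
  Position 10 ')': depth becomes 1
  Position 11 ')': depth becomes 0
Maximum depth reached: 3

3


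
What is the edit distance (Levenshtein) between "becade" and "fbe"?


Computing edit distance: "becade" -> "fbe"
DP table:
           f    b    e
      0    1    2    3
  b   1    1    1    2
  e   2    2    2    1
  c   3    3    3    2
  a   4    4    4    3
  d   5    5    5    4
  e   6    6    6    5
Edit distance = dp[6][3] = 5

5


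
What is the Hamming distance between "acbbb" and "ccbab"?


Comparing "acbbb" and "ccbab" position by position:
  Position 0: 'a' vs 'c' => differ
  Position 1: 'c' vs 'c' => same
  Position 2: 'b' vs 'b' => same
  Position 3: 'b' vs 'a' => differ
  Position 4: 'b' vs 'b' => same
Total differences (Hamming distance): 2

2


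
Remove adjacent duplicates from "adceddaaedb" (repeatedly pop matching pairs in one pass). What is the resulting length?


Input: adceddaaedb
Stack-based adjacent duplicate removal:
  Read 'a': push. Stack: a
  Read 'd': push. Stack: ad
  Read 'c': push. Stack: adc
  Read 'e': push. Stack: adce
  Read 'd': push. Stack: adced
  Read 'd': matches stack top 'd' => pop. Stack: adce
  Read 'a': push. Stack: adcea
  Read 'a': matches stack top 'a' => pop. Stack: adce
  Read 'e': matches stack top 'e' => pop. Stack: adc
  Read 'd': push. Stack: adcd
  Read 'b': push. Stack: adcdb
Final stack: "adcdb" (length 5)

5


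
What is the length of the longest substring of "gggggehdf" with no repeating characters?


Input: "gggggehdf"
Sliding window (track last position of each char):
  Position 0 ('g'): window [0,0] length 1 -- new best
  Position 1 ('g'): repeat (last at 0), move window start to 1
  Position 1 ('g'): window [1,1] length 1
  Position 2 ('g'): repeat (last at 1), move window start to 2
  Position 2 ('g'): window [2,2] length 1
  Position 3 ('g'): repeat (last at 2), move window start to 3
  Position 3 ('g'): window [3,3] length 1
  Position 4 ('g'): repeat (last at 3), move window start to 4
  Position 4 ('g'): window [4,4] length 1
  Position 5 ('e'): window [4,5] length 2 -- new best
  Position 6 ('h'): window [4,6] length 3 -- new best
  Position 7 ('d'): window [4,7] length 4 -- new best
  Position 8 ('f'): window [4,8] length 5 -- new best
Longest substring with no repeats: "gehdf" with length 5

5


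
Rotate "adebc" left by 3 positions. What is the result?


Input: "adebc", rotate left by 3
First 3 characters: "ade"
Remaining characters: "bc"
Concatenate remaining + first: "bc" + "ade" = "bcade"

bcade


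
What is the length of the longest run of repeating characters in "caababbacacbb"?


Input: "caababbacacbb"
Scanning for longest run:
  Position 1 ('a'): new char, reset run to 1
  Position 2 ('a'): continues run of 'a', length=2
  Position 3 ('b'): new char, reset run to 1
  Position 4 ('a'): new char, reset run to 1
  Position 5 ('b'): new char, reset run to 1
  Position 6 ('b'): continues run of 'b', length=2
  Position 7 ('a'): new char, reset run to 1
  Position 8 ('c'): new char, reset run to 1
  Position 9 ('a'): new char, reset run to 1
  Position 10 ('c'): new char, reset run to 1
  Position 11 ('b'): new char, reset run to 1
  Position 12 ('b'): continues run of 'b', length=2
Longest run: 'a' with length 2

2


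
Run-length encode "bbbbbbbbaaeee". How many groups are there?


Input: bbbbbbbbaaeee
Scanning for consecutive runs:
  Group 1: 'b' x 8 (positions 0-7)
  Group 2: 'a' x 2 (positions 8-9)
  Group 3: 'e' x 3 (positions 10-12)
Total groups: 3

3


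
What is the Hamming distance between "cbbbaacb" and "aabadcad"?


Comparing "cbbbaacb" and "aabadcad" position by position:
  Position 0: 'c' vs 'a' => differ
  Position 1: 'b' vs 'a' => differ
  Position 2: 'b' vs 'b' => same
  Position 3: 'b' vs 'a' => differ
  Position 4: 'a' vs 'd' => differ
  Position 5: 'a' vs 'c' => differ
  Position 6: 'c' vs 'a' => differ
  Position 7: 'b' vs 'd' => differ
Total differences (Hamming distance): 7

7


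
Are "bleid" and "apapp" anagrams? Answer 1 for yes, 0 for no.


Strings: "bleid", "apapp"
Sorted first:  bdeil
Sorted second: aappp
Differ at position 0: 'b' vs 'a' => not anagrams

0


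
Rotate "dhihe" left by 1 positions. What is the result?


Input: "dhihe", rotate left by 1
First 1 characters: "d"
Remaining characters: "hihe"
Concatenate remaining + first: "hihe" + "d" = "hihed"

hihed


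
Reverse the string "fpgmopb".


Input: fpgmopb
Reading characters right to left:
  Position 6: 'b'
  Position 5: 'p'
  Position 4: 'o'
  Position 3: 'm'
  Position 2: 'g'
  Position 1: 'p'
  Position 0: 'f'
Reversed: bpomgpf

bpomgpf


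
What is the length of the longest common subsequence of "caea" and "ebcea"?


LCS of "caea" and "ebcea"
DP table:
           e    b    c    e    a
      0    0    0    0    0    0
  c   0    0    0    1    1    1
  a   0    0    0    1    1    2
  e   0    1    1    1    2    2
  a   0    1    1    1    2    3
LCS length = dp[4][5] = 3

3


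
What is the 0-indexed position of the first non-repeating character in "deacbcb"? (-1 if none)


Input: deacbcb
Character frequencies:
  'a': 1
  'b': 2
  'c': 2
  'd': 1
  'e': 1
Scanning left to right for freq == 1:
  Position 0 ('d'): unique! => answer = 0

0


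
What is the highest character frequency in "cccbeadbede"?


Input: cccbeadbede
Character counts:
  'a': 1
  'b': 2
  'c': 3
  'd': 2
  'e': 3
Maximum frequency: 3

3


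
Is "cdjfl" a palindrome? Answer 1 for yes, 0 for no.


Input: cdjfl
Reversed: lfjdc
  Compare pos 0 ('c') with pos 4 ('l'): MISMATCH
  Compare pos 1 ('d') with pos 3 ('f'): MISMATCH
Result: not a palindrome

0


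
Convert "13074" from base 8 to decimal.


Input: "13074" in base 8
Positional expansion:
  Digit '1' (value 1) x 8^4 = 4096
  Digit '3' (value 3) x 8^3 = 1536
  Digit '0' (value 0) x 8^2 = 0
  Digit '7' (value 7) x 8^1 = 56
  Digit '4' (value 4) x 8^0 = 4
Sum = 5692

5692


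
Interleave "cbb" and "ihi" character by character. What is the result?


Interleaving "cbb" and "ihi":
  Position 0: 'c' from first, 'i' from second => "ci"
  Position 1: 'b' from first, 'h' from second => "bh"
  Position 2: 'b' from first, 'i' from second => "bi"
Result: cibhbi

cibhbi


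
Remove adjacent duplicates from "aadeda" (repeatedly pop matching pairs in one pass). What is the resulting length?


Input: aadeda
Stack-based adjacent duplicate removal:
  Read 'a': push. Stack: a
  Read 'a': matches stack top 'a' => pop. Stack: (empty)
  Read 'd': push. Stack: d
  Read 'e': push. Stack: de
  Read 'd': push. Stack: ded
  Read 'a': push. Stack: deda
Final stack: "deda" (length 4)

4


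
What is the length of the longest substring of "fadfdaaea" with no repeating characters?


Input: "fadfdaaea"
Sliding window (track last position of each char):
  Position 0 ('f'): window [0,0] length 1 -- new best
  Position 1 ('a'): window [0,1] length 2 -- new best
  Position 2 ('d'): window [0,2] length 3 -- new best
  Position 3 ('f'): repeat (last at 0), move window start to 1
  Position 3 ('f'): window [1,3] length 3
  Position 4 ('d'): repeat (last at 2), move window start to 3
  Position 4 ('d'): window [3,4] length 2
  Position 5 ('a'): window [3,5] length 3
  Position 6 ('a'): repeat (last at 5), move window start to 6
  Position 6 ('a'): window [6,6] length 1
  Position 7 ('e'): window [6,7] length 2
  Position 8 ('a'): repeat (last at 6), move window start to 7
  Position 8 ('a'): window [7,8] length 2
Longest substring with no repeats: "fad" with length 3

3


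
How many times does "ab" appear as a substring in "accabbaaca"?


Searching for "ab" in "accabbaaca"
Scanning each position:
  Position 0: "ac" => no
  Position 1: "cc" => no
  Position 2: "ca" => no
  Position 3: "ab" => MATCH
  Position 4: "bb" => no
  Position 5: "ba" => no
  Position 6: "aa" => no
  Position 7: "ac" => no
  Position 8: "ca" => no
Total occurrences: 1

1


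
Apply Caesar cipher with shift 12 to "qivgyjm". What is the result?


Caesar cipher: shift "qivgyjm" by 12
  'q' (pos 16) + 12 = pos 2 = 'c'
  'i' (pos 8) + 12 = pos 20 = 'u'
  'v' (pos 21) + 12 = pos 7 = 'h'
  'g' (pos 6) + 12 = pos 18 = 's'
  'y' (pos 24) + 12 = pos 10 = 'k'
  'j' (pos 9) + 12 = pos 21 = 'v'
  'm' (pos 12) + 12 = pos 24 = 'y'
Result: cuhskvy

cuhskvy


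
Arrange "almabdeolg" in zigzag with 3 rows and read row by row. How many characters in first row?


Zigzag "almabdeolg" into 3 rows:
Placing characters:
  'a' => row 0
  'l' => row 1
  'm' => row 2
  'a' => row 1
  'b' => row 0
  'd' => row 1
  'e' => row 2
  'o' => row 1
  'l' => row 0
  'g' => row 1
Rows:
  Row 0: "abl"
  Row 1: "ladog"
  Row 2: "me"
First row length: 3

3


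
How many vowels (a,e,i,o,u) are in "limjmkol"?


Input: limjmkol
Checking each character:
  'l' at position 0: consonant
  'i' at position 1: vowel (running total: 1)
  'm' at position 2: consonant
  'j' at position 3: consonant
  'm' at position 4: consonant
  'k' at position 5: consonant
  'o' at position 6: vowel (running total: 2)
  'l' at position 7: consonant
Total vowels: 2

2
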